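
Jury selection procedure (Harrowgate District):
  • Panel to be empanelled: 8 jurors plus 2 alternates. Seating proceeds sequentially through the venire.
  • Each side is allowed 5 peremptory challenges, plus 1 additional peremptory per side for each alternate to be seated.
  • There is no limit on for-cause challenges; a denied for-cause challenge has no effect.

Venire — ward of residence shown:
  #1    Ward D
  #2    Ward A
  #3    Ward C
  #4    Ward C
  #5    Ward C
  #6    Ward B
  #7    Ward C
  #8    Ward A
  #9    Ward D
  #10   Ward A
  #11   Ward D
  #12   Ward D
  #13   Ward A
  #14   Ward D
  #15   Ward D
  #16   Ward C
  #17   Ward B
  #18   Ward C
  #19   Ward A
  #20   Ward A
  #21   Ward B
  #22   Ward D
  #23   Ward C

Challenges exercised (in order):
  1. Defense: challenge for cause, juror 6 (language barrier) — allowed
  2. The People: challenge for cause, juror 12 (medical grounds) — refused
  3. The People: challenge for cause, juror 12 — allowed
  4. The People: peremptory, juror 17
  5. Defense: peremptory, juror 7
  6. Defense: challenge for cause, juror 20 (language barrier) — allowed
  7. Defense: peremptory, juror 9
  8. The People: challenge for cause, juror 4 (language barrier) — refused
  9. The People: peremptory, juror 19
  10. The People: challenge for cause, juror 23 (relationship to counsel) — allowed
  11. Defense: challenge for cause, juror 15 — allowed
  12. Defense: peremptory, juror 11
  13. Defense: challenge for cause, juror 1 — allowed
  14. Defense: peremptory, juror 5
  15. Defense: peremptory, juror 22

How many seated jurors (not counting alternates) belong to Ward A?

4

Removed: #1, #5, #6, #7, #9, #11, #12, #15, #17, #19, #20, #22, #23.
Seated jurors 1–8: #2, #3, #4, #8, #10, #13, #14, #16 (alternates #18, #21 not counted).
Of those, in Ward A: #2, #8, #10, #13 → 4.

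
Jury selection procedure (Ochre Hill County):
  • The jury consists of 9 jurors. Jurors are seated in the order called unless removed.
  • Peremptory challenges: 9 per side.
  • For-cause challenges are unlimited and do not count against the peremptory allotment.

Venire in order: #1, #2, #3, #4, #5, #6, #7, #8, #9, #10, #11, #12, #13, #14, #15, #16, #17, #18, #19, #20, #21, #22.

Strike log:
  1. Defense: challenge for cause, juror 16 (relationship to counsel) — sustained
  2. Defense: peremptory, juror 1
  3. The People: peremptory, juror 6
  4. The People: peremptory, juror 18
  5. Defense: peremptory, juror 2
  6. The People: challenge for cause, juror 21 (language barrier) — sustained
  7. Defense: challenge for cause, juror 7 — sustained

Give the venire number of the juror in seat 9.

13

Removed: #1, #2, #6, #7, #16, #18, #21.
Seating in order: seats 1–9 → #3, #4, #5, #8, #9, #10, #11, #12, #13.
So seat 9 is #13.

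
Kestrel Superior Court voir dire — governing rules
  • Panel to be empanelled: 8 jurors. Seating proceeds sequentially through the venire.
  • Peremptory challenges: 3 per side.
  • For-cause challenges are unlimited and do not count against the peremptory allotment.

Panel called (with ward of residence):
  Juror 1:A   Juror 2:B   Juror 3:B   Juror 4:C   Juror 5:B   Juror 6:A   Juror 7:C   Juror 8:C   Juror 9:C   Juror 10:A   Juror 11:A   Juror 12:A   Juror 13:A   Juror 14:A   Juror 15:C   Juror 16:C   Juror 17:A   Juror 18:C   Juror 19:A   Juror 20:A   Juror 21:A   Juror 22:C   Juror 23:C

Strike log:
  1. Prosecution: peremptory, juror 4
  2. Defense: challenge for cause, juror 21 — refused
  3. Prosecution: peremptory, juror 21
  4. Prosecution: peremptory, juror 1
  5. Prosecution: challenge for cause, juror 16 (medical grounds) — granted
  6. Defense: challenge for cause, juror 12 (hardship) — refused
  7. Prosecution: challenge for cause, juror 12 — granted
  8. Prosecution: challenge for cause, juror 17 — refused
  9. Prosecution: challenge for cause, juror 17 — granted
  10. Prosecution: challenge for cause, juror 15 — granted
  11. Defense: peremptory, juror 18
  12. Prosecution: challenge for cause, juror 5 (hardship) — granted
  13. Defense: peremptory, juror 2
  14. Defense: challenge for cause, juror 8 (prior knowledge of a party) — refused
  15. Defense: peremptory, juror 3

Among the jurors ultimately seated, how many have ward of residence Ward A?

Removed: #1, #2, #3, #4, #5, #12, #15, #16, #17, #18, #21.
Seated jurors 1–8: #6, #7, #8, #9, #10, #11, #13, #14.
Of those, in Ward A: #6, #10, #11, #13, #14 → 5.

5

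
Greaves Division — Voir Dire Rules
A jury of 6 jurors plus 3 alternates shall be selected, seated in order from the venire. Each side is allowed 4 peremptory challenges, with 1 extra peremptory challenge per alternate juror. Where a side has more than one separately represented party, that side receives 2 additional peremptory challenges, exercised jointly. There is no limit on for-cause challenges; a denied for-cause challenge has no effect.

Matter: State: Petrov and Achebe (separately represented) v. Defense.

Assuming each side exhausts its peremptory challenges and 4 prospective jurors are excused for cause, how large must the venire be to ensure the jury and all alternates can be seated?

29

Seats to fill: 6 + 3 alternates = 9.
Peremptories — State: 4 + 1×3 + 2 = 9; Defense: 4 + 1×3 = 7; total 16.
For-cause removals: 4.
Minimum venire: 9 + 16 + 4 = 29.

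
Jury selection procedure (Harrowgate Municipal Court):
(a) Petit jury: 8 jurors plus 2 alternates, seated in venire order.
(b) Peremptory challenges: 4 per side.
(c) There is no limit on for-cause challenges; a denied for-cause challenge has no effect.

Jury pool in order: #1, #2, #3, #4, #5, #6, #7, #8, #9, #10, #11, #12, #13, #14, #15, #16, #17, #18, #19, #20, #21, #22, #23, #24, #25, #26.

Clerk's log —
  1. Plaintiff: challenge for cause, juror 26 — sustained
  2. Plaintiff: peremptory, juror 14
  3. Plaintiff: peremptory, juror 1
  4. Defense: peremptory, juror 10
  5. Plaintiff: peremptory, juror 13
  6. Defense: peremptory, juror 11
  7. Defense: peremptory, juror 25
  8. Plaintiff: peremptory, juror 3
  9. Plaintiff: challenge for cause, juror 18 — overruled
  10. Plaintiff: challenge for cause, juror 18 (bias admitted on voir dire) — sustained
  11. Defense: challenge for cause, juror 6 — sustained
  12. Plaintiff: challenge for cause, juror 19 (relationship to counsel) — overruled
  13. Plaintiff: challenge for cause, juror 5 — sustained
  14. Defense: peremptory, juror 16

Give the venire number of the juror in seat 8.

Removed: #1, #3, #5, #6, #10, #11, #13, #14, #16, #18, #25, #26. (#19 stays — for-cause denied.)
Seating in order: seats 1–8 → #2, #4, #7, #8, #9, #12, #15, #17; alternates → #19, #20.
So seat 8 is #17.

17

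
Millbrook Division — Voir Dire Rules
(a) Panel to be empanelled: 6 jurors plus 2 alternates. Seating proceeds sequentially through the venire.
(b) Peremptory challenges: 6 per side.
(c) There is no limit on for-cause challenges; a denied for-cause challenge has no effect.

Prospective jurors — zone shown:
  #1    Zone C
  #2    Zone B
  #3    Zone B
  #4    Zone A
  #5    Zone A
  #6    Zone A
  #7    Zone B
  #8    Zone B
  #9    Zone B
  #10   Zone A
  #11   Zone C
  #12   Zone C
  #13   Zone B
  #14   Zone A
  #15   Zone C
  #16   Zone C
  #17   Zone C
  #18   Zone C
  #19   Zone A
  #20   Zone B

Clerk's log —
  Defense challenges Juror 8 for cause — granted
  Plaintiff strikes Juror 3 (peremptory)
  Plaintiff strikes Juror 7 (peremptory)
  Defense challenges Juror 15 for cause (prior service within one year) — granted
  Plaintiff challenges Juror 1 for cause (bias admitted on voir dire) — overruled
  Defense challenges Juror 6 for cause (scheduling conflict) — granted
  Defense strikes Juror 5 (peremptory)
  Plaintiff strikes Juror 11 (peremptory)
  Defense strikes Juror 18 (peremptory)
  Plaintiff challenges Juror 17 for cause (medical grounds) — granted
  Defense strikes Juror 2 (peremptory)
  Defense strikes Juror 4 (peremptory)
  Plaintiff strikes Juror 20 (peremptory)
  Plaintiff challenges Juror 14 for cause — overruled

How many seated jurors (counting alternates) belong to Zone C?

Removed: #2, #3, #4, #5, #6, #7, #8, #11, #15, #17, #18, #20.
Seated (8 incl. alternates): #1, #9, #10, #12, #13, #14, #16, #19.
Of those, in Zone C: #1, #12, #16 → 3.

3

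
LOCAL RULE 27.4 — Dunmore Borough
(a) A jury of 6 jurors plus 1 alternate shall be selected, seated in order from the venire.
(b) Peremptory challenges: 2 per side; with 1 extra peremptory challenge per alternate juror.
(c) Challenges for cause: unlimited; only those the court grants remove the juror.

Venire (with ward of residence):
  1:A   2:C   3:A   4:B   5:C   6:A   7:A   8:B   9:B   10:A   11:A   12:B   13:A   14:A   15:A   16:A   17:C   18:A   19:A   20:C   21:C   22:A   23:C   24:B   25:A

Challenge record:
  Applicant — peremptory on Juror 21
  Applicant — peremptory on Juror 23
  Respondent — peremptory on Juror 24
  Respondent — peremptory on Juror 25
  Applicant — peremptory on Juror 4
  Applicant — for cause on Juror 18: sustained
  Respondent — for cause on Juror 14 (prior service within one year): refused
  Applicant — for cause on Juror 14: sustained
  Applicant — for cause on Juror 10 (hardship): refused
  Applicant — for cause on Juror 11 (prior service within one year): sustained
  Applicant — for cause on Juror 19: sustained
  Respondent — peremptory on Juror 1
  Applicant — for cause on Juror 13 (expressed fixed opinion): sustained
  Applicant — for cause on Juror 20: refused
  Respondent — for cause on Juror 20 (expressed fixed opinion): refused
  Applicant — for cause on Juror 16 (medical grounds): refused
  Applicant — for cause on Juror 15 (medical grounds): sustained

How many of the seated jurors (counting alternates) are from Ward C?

2

Removed: #1, #4, #11, #13, #14, #15, #18, #19, #21, #23, #24, #25.
Seated (7 incl. alternates): #2, #3, #5, #6, #7, #8, #9.
Of those, in Ward C: #2, #5 → 2.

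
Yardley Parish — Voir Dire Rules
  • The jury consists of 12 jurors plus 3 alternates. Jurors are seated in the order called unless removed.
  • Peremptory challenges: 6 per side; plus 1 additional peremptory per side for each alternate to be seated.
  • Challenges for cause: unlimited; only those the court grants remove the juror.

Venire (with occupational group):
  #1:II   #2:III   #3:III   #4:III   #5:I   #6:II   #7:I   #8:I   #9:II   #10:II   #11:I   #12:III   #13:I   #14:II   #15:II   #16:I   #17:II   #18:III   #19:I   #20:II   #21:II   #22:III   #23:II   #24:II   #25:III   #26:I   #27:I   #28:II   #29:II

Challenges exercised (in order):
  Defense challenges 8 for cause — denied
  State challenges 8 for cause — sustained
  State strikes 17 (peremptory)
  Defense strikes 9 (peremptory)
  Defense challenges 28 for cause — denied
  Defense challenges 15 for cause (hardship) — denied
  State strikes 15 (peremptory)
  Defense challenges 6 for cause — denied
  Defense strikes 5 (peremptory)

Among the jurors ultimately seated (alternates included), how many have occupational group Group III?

Removed: #5, #8, #9, #15, #17.
Seated (15 incl. alternates): #1, #2, #3, #4, #6, #7, #10, #11, #12, #13, #14, #16, #18, #19, #20.
Of those, in Group III: #2, #3, #4, #12, #18 → 5.

5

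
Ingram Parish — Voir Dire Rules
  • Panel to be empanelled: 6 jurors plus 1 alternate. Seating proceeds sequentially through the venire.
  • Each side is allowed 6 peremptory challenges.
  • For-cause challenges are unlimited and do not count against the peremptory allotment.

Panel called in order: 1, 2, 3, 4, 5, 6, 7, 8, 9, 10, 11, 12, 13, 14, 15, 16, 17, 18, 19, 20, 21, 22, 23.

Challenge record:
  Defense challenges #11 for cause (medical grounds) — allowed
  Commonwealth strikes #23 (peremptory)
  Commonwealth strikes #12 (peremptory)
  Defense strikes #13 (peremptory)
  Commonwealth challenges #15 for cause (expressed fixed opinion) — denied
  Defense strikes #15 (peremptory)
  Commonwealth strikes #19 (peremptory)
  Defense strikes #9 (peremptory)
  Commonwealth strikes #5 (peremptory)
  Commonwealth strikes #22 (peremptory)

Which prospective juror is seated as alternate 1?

8

Removed: #5, #9, #11, #12, #13, #15, #19, #22, #23.
Seating in order: seats 1–6 → #1, #2, #3, #4, #6, #7; alternates → #8.
So alternate 1 is #8.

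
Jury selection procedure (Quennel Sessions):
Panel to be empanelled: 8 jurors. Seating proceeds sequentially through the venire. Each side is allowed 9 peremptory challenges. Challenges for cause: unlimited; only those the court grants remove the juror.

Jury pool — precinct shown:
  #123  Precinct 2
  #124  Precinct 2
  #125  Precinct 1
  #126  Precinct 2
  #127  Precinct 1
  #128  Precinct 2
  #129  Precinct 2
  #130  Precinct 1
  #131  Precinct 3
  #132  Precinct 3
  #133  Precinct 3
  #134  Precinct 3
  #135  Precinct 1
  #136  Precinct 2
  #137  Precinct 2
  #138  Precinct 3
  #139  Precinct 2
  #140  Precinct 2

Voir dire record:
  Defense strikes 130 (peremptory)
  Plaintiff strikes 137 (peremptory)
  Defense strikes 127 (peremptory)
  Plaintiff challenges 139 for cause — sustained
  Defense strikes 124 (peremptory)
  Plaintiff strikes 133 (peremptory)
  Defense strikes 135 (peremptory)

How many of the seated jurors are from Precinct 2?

4

Removed: #124, #127, #130, #133, #135, #137, #139.
Seated jurors 1–8: #123, #125, #126, #128, #129, #131, #132, #134.
Of those, in Precinct 2: #123, #126, #128, #129 → 4.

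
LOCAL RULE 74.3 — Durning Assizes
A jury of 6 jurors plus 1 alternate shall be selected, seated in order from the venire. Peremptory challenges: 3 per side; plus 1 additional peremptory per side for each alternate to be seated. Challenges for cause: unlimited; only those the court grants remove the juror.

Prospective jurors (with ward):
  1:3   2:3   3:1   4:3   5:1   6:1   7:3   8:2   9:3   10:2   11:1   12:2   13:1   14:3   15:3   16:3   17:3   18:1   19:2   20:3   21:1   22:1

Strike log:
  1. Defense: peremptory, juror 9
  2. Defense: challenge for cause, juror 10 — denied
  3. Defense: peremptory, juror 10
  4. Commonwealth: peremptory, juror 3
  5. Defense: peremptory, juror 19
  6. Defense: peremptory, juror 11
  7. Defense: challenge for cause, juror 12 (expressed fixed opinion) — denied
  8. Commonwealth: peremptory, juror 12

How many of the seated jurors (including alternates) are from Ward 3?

Removed: #3, #9, #10, #11, #12, #19.
Seated (7 incl. alternates): #1, #2, #4, #5, #6, #7, #8.
Of those, in Ward 3: #1, #2, #4, #7 → 4.

4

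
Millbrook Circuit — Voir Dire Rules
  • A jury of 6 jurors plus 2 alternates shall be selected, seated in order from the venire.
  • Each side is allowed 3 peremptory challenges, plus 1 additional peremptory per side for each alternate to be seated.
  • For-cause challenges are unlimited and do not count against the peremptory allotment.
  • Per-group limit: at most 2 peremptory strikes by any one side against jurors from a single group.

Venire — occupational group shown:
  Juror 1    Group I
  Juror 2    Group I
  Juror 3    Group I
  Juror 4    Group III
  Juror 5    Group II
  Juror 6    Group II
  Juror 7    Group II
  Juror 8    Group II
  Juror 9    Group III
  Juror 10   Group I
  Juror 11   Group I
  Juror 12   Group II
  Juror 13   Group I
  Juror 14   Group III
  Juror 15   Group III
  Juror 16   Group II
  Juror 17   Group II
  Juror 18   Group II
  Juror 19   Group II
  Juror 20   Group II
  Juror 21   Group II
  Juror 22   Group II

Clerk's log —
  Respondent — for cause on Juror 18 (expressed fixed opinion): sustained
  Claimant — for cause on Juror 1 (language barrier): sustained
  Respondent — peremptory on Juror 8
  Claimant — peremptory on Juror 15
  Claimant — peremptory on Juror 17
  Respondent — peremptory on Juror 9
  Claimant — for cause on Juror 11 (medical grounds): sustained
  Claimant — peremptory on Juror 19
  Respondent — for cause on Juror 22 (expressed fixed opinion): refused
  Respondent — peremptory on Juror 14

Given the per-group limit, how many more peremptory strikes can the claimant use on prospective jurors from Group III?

1

Claimant peremptories so far: #15, #17, #19 — 3 of 5 used, 2 left overall.
Against Group III: #15 — 1 used; per-group cap 2 leaves 1.
Binding limit: min(2, 1) = 1.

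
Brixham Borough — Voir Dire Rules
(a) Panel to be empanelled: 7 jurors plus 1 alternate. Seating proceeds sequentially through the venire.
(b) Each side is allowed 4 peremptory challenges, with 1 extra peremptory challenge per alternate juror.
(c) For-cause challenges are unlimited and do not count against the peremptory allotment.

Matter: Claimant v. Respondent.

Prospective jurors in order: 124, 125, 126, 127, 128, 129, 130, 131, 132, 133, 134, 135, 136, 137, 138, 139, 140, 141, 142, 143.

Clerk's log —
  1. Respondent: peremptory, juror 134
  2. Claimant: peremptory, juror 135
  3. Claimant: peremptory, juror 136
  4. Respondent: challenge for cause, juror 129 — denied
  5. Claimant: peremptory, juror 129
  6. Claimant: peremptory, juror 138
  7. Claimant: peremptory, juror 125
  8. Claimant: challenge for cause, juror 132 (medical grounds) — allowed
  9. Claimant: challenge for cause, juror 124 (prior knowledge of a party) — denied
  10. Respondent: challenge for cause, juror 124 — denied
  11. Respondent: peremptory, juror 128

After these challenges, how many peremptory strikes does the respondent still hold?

3

Respondent allotment: 4 base + 1 × 1 alternate = 5.
Respondent peremptories used: #134, #128 — 2 (for-cause on #129, #124 don't count).
Remaining: 5 − 2 = 3.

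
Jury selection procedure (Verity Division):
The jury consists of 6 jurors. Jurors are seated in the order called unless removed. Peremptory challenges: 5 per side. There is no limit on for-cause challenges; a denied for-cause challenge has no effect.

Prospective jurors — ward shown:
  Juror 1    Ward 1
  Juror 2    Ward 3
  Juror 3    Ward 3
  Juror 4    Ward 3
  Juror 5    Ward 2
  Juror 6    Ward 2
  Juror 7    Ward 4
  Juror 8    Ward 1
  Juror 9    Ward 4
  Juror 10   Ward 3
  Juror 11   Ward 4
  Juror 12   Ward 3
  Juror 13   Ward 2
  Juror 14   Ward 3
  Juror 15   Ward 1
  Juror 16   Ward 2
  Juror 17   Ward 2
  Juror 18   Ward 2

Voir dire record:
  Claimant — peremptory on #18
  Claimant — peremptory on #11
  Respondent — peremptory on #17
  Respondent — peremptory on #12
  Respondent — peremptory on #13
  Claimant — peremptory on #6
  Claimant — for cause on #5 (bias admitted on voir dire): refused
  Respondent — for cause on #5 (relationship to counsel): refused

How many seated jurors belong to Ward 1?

Removed: #6, #11, #12, #13, #17, #18.
Seated jurors 1–6: #1, #2, #3, #4, #5, #7.
Of those, in Ward 1: #1 → 1.

1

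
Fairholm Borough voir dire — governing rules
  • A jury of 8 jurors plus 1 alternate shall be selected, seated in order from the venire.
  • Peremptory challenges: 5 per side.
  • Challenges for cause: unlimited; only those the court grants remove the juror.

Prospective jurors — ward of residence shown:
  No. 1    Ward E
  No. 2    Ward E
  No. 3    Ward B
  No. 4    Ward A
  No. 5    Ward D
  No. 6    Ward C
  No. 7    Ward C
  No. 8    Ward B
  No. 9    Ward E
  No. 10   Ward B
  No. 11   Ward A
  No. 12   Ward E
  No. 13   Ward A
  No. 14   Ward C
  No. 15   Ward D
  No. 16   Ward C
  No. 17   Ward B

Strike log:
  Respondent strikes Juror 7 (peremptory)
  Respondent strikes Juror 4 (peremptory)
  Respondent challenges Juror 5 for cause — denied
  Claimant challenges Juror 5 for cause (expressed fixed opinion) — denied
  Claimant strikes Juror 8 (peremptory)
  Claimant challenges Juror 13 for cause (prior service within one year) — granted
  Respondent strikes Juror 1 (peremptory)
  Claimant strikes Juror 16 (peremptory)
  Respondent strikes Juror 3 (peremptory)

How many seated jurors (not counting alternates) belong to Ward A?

1

Removed: #1, #3, #4, #7, #8, #13, #16.
Seated jurors 1–8: #2, #5, #6, #9, #10, #11, #12, #14 (alternates #15 not counted).
Of those, in Ward A: #11 → 1.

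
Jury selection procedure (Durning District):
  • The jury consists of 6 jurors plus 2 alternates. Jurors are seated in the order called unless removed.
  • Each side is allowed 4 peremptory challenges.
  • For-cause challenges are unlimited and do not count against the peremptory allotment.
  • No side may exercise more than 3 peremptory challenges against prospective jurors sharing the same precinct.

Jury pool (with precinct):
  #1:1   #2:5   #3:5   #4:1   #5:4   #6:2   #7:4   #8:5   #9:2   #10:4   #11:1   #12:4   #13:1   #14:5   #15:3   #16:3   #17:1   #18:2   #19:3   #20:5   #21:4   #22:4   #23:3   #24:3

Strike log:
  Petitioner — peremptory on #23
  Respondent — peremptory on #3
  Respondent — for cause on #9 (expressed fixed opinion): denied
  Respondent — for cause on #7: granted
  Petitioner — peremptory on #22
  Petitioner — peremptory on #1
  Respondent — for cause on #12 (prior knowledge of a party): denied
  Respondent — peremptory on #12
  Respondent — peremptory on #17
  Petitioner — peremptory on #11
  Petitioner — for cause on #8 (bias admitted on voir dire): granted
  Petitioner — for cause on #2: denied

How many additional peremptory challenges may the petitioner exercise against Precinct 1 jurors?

0

Petitioner peremptories so far: #23, #22, #1, #11 — 4 of 4 used, 0 left overall.
Against Precinct 1: #1, #11 — 2 used; per-precinct cap 3 leaves 1.
Binding limit: min(0, 1) = 0.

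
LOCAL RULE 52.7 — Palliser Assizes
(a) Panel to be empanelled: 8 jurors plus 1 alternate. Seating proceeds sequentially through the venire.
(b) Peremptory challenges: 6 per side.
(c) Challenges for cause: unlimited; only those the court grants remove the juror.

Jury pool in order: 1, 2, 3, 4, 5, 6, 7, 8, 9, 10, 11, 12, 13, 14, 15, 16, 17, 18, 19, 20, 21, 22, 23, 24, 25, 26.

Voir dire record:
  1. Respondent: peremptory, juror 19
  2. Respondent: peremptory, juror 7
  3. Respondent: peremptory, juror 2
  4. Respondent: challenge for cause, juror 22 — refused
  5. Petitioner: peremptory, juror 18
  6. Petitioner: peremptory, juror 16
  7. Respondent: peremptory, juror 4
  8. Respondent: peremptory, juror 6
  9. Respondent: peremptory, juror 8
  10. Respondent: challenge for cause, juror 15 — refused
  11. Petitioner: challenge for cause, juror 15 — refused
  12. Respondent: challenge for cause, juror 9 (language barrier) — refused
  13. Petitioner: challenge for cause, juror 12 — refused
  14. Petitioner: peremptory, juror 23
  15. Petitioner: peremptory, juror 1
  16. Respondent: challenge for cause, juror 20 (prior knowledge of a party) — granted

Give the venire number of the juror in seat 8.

Removed: #1, #2, #4, #6, #7, #8, #16, #18, #19, #20, #23. (#9, #12, #15, #22 stay — for-cause denied.)
Seating in order: seats 1–8 → #3, #5, #9, #10, #11, #12, #13, #14; alternates → #15.
So seat 8 is #14.

14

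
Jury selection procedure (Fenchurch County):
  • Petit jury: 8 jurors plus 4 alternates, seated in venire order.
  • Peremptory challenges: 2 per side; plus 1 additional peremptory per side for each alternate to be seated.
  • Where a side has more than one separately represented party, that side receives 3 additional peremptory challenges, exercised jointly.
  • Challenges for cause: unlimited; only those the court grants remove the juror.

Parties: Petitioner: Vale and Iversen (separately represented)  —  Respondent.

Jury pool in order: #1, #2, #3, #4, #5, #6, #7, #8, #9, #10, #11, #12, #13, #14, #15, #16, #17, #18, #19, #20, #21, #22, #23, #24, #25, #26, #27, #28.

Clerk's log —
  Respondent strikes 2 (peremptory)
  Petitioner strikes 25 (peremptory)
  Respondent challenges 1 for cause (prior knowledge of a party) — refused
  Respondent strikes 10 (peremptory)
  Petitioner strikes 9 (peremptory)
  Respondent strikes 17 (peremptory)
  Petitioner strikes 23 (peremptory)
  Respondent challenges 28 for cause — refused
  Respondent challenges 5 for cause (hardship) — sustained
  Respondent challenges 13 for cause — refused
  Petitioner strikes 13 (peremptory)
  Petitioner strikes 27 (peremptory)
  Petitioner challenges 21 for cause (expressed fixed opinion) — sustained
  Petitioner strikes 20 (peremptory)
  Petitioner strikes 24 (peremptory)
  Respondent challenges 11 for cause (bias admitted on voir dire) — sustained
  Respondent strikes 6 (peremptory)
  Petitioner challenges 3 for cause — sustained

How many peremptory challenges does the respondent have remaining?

Respondent allotment: 2 base + 1 × 4 alternates = 6.
Respondent peremptories used: #2, #10, #17, #6 — 4 (for-cause on #1, #28, #5, #13, #11 don't count).
Remaining: 6 − 4 = 2.

2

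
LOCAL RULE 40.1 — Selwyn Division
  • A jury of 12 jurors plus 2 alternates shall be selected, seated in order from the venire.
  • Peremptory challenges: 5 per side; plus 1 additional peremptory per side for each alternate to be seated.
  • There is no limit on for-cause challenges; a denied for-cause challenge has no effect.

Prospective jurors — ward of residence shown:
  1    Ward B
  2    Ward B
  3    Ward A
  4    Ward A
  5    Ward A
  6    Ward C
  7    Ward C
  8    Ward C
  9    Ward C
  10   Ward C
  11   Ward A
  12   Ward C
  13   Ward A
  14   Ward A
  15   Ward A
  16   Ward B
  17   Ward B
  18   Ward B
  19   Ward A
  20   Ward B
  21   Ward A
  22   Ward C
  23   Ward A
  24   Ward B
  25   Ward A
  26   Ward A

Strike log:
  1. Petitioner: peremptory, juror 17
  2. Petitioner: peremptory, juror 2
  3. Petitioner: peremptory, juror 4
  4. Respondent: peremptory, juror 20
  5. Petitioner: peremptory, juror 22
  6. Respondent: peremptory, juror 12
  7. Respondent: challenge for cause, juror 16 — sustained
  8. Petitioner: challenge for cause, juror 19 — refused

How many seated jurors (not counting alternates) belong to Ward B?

Removed: #2, #4, #12, #16, #17, #20, #22.
Seated jurors 1–12: #1, #3, #5, #6, #7, #8, #9, #10, #11, #13, #14, #15 (alternates #18, #19 not counted).
Of those, in Ward B: #1 → 1.

1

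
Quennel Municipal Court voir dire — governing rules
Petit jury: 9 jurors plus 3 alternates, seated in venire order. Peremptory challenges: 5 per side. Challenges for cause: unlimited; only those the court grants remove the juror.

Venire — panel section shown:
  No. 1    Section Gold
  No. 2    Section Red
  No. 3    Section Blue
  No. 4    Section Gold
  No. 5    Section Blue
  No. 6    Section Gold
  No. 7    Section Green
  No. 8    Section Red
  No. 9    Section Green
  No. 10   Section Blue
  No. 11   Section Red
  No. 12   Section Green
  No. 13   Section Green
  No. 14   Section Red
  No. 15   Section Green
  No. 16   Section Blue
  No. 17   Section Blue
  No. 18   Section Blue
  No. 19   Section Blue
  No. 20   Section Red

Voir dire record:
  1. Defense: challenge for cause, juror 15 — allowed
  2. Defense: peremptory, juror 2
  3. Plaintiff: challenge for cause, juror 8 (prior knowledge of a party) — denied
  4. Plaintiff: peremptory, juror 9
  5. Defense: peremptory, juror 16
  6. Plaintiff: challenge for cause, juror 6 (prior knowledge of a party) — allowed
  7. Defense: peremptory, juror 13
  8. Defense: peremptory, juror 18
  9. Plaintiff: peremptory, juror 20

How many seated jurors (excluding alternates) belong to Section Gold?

Removed: #2, #6, #9, #13, #15, #16, #18, #20.
Seated jurors 1–9: #1, #3, #4, #5, #7, #8, #10, #11, #12 (alternates #14, #17, #19 not counted).
Of those, in Section Gold: #1, #4 → 2.

2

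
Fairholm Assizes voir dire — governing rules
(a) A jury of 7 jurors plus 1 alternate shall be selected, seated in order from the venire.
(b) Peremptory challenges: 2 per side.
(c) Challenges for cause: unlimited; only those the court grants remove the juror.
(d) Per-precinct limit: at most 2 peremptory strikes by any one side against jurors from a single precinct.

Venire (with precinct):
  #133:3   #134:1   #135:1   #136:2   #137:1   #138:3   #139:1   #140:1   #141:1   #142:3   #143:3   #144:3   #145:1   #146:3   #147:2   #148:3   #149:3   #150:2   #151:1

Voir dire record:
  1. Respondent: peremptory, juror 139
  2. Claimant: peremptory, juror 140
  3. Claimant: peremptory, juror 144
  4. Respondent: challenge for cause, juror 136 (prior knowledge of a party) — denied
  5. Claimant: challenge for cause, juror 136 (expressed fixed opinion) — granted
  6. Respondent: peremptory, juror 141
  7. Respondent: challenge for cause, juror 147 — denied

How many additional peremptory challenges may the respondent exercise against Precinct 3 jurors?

0

Respondent peremptories so far: #139, #141 — 2 of 2 used, 0 left overall.
Against Precinct 3: none yet — per-precinct cap 2 leaves 2.
Binding limit: min(0, 2) = 0.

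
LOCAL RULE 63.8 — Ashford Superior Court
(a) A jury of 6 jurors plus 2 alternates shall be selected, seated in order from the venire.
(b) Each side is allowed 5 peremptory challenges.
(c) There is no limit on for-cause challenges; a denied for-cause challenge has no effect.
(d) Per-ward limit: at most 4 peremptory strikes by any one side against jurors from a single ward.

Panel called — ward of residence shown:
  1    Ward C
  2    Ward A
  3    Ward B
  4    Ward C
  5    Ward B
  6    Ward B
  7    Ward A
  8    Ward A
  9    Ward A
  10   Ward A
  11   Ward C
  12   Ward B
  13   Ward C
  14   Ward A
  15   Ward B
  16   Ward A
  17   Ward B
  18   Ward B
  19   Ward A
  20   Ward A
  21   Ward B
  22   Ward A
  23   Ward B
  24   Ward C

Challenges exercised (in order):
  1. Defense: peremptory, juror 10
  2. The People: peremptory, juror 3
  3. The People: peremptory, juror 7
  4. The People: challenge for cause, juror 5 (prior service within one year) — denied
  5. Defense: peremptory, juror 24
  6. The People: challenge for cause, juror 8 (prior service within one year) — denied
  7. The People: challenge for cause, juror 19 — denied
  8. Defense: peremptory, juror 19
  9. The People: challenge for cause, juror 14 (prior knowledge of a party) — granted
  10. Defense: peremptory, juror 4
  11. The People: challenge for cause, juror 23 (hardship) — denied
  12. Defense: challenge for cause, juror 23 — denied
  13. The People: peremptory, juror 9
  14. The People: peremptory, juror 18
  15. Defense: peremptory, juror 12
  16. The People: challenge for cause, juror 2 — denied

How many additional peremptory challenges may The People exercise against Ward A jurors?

1

The People peremptories so far: #3, #7, #9, #18 — 4 of 5 used, 1 left overall.
Against Ward A: #7, #9 — 2 used; per-ward cap 4 leaves 2.
Binding limit: min(1, 2) = 1.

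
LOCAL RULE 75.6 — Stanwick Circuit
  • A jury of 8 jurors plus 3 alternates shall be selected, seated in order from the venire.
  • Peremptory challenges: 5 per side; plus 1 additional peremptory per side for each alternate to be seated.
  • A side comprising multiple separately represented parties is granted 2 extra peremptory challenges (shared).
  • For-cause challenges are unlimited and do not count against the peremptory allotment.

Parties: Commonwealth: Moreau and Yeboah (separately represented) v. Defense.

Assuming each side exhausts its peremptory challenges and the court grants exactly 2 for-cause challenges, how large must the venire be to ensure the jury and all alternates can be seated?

31

Seats to fill: 8 + 3 alternates = 11.
Peremptories — Commonwealth: 5 + 1×3 + 2 = 10; Defense: 5 + 1×3 = 8; total 18.
For-cause removals: 2.
Minimum venire: 11 + 18 + 2 = 31.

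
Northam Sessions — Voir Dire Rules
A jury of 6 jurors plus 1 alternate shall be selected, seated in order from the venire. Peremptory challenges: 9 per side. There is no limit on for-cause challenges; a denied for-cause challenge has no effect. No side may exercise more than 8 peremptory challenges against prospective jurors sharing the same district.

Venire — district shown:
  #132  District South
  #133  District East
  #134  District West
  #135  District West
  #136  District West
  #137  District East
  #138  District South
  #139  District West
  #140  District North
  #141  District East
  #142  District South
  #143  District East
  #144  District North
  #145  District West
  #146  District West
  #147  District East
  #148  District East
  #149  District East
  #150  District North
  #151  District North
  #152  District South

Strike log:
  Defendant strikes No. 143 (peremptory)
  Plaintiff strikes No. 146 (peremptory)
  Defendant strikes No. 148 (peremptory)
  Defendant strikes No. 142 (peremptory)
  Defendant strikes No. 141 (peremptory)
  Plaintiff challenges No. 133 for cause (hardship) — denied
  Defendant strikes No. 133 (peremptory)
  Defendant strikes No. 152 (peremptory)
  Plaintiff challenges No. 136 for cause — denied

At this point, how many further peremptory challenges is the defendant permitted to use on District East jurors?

Defendant peremptories so far: #143, #148, #142, #141, #133, #152 — 6 of 9 used, 3 left overall.
Against District East: #143, #148, #141, #133 — 4 used; per-district cap 8 leaves 4.
Binding limit: min(3, 4) = 3.

3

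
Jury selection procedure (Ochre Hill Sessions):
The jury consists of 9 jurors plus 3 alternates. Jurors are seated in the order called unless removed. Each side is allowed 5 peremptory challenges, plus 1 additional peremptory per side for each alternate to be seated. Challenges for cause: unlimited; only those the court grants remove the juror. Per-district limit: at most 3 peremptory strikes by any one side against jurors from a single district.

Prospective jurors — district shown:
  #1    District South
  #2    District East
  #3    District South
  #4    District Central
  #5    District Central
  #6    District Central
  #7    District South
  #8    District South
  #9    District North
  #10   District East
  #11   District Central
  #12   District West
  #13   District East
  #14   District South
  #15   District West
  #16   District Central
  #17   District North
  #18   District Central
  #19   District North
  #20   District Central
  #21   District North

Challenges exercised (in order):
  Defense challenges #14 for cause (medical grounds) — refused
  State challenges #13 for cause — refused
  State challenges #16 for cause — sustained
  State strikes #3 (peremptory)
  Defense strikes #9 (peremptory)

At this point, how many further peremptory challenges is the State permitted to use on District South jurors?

2

State peremptories so far: #3 — 1 of 8 used, 7 left overall.
Against District South: #3 — 1 used; per-district cap 3 leaves 2.
Binding limit: min(7, 2) = 2.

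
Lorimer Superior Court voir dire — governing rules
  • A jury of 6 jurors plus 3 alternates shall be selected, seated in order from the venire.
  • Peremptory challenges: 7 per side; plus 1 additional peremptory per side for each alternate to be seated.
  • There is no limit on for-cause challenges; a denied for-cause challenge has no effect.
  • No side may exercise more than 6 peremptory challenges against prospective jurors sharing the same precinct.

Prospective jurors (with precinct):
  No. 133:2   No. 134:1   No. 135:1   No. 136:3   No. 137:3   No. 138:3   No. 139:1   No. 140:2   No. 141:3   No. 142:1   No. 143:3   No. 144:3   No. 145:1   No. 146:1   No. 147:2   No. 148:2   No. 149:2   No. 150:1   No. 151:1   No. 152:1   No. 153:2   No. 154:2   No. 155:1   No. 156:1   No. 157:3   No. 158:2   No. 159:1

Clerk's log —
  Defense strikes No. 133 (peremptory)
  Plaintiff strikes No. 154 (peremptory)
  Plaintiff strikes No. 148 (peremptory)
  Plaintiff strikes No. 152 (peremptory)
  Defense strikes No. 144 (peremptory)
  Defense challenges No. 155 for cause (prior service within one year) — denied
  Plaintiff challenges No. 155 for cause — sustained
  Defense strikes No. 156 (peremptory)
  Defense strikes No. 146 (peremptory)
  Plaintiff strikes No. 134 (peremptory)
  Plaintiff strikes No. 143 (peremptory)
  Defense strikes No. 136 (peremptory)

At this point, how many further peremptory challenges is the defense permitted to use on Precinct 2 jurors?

5

Defense peremptories so far: #133, #144, #156, #146, #136 — 5 of 10 used, 5 left overall.
Against Precinct 2: #133 — 1 used; per-precinct cap 6 leaves 5.
Binding limit: min(5, 5) = 5.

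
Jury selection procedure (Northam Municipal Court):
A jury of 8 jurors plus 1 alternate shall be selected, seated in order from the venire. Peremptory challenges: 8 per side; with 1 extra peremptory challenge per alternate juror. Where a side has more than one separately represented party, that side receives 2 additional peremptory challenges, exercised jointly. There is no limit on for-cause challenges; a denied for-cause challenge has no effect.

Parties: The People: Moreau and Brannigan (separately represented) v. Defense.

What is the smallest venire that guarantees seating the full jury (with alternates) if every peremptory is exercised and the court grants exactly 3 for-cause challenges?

Seats to fill: 8 + 1 alternates = 9.
Peremptories — The People: 8 + 1×1 + 2 = 11; Defense: 8 + 1×1 = 9; total 20.
For-cause removals: 3.
Minimum venire: 9 + 20 + 3 = 32.

32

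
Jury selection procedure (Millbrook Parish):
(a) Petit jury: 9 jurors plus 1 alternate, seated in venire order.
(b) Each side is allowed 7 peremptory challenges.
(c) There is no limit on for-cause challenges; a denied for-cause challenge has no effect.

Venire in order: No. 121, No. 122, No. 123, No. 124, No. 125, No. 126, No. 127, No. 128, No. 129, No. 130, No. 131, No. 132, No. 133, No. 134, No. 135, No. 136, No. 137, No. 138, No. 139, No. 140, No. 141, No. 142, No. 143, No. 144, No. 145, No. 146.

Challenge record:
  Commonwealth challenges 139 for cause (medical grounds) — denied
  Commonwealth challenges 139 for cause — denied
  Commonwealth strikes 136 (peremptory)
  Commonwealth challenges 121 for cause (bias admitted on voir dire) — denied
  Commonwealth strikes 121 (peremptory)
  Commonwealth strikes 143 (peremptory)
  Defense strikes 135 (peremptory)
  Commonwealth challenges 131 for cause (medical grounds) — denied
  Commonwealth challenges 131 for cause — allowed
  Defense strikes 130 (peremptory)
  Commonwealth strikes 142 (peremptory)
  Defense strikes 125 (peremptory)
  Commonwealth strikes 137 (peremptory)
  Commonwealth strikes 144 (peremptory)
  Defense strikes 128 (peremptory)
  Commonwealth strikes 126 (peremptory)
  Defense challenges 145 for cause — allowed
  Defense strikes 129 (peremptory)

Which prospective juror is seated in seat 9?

Removed: #121, #125, #126, #128, #129, #130, #131, #135, #136, #137, #142, #143, #144, #145. (#139 stays — for-cause denied.)
Seating in order: seats 1–9 → #122, #123, #124, #127, #132, #133, #134, #138, #139; alternates → #140.
So seat 9 is #139.

139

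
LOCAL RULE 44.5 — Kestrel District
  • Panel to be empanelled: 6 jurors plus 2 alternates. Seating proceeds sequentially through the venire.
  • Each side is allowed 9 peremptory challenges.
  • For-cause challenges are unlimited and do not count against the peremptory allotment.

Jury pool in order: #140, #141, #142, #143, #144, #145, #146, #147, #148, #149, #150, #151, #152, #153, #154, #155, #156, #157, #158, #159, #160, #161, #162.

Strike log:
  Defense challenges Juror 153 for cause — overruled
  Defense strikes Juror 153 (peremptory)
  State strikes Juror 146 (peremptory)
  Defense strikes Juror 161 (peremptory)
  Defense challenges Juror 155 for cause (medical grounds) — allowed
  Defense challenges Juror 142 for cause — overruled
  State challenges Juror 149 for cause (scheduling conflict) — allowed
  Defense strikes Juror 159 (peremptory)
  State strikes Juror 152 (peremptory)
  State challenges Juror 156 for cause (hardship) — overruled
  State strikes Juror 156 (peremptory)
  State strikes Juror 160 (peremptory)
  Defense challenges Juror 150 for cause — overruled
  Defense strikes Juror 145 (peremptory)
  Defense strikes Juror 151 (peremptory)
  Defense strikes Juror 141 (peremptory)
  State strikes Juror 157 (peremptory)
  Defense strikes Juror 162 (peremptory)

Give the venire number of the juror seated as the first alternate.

150

Removed: #141, #145, #146, #149, #151, #152, #153, #155, #156, #157, #159, #160, #161, #162. (#142, #150 stay — for-cause denied.)
Seating in order: seats 1–6 → #140, #142, #143, #144, #147, #148; alternates → #150, #154.
So alternate 1 is #150.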